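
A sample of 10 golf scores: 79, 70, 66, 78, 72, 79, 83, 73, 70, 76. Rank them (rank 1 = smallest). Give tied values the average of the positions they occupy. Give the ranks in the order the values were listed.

8.5, 2.5, 1, 7, 4, 8.5, 10, 5, 2.5, 6

Sorted (ascending): 66, 70, 70, 72, 73, 76, 78, 79, 79, 83
The 2 values of 70 occupy positions 2–3 → average rank (2+3)/2 = 2.5.
The 2 values of 79 occupy positions 8–9 → average rank (8+9)/2 = 8.5.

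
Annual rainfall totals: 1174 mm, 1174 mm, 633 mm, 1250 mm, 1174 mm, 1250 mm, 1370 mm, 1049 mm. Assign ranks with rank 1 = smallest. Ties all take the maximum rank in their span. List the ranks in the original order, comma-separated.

Sorted (ascending): 633, 1049, 1174, 1174, 1174, 1250, 1250, 1370
The 3 values of 1174 occupy positions 3–5 → each gets rank 5.
The 2 values of 1250 occupy positions 6–7 → each gets rank 7.

5, 5, 1, 7, 5, 7, 8, 2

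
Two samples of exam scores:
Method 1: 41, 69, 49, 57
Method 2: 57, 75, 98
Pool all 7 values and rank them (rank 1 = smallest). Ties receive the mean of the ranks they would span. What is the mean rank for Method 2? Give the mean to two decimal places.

Sorted (ascending): 41, 49, 57, 57, 69, 75, 98
The 2 values of 57 occupy positions 3–4 → average rank (3+4)/2 = 3.5.
Method 2 values → pooled ranks: 57→3.5, 75→6, 98→7
Mean rank = (3.5 + 6 + 7) / 3 = 5.50

5.50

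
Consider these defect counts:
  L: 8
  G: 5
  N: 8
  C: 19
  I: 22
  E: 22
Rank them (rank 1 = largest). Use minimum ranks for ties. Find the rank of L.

4

Sorted (descending): 22, 22, 19, 8, 8, 5
The 2 values of 22 occupy positions 1–2 → each gets rank 1.
The 2 values of 8 occupy positions 4–5 → each gets rank 4.
L has value 8 → rank 4.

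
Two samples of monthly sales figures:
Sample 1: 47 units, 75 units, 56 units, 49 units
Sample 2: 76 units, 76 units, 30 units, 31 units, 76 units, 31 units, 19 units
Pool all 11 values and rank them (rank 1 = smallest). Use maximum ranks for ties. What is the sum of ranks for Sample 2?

44

Sorted (ascending): 19, 30, 31, 31, 47, 49, 56, 75, 76, 76, 76
The 2 values of 31 occupy positions 3–4 → each gets rank 4.
The 3 values of 76 occupy positions 9–11 → each gets rank 11.
Sample 2 values → pooled ranks: 76→11, 76→11, 30→2, 31→4, 76→11, 31→4, 19→1
Rank sum = 11 + 11 + 2 + 4 + 11 + 4 + 1 = 44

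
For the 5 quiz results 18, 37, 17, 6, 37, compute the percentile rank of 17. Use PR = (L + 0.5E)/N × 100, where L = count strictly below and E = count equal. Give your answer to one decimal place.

30.0

N = 5.
Strictly below 17: 1. Equal to 17: 1.
PR = (1 + 0.5·1)/5 × 100 = 30.0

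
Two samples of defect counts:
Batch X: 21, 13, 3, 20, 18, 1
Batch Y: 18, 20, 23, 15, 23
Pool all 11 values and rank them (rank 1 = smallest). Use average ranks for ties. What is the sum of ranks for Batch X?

28

Sorted (ascending): 1, 3, 13, 15, 18, 18, 20, 20, 21, 23, 23
The 2 values of 18 occupy positions 5–6 → average rank (5+6)/2 = 5.5.
The 2 values of 20 occupy positions 7–8 → average rank (7+8)/2 = 7.5.
The 2 values of 23 occupy positions 10–11 → average rank (10+11)/2 = 10.5.
Batch X values → pooled ranks: 21→9, 13→3, 3→2, 20→7.5, 18→5.5, 1→1
Rank sum = 9 + 3 + 2 + 7.5 + 5.5 + 1 = 28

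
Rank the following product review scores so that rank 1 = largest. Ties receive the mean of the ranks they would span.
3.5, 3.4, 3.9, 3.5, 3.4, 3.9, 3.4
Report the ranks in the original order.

Sorted (descending): 3.9, 3.9, 3.5, 3.5, 3.4, 3.4, 3.4
The 2 values of 3.9 occupy positions 1–2 → average rank (1+2)/2 = 1.5.
The 2 values of 3.5 occupy positions 3–4 → average rank (3+4)/2 = 3.5.
The 3 values of 3.4 occupy positions 5–7 → average rank 6.

3.5, 6, 1.5, 3.5, 6, 1.5, 6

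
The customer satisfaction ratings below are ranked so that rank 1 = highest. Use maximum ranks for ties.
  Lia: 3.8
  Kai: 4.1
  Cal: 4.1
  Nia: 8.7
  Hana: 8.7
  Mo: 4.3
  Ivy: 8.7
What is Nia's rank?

Sorted (descending): 8.7, 8.7, 8.7, 4.3, 4.1, 4.1, 3.8
The 3 values of 8.7 occupy positions 1–3 → each gets rank 3.
The 2 values of 4.1 occupy positions 5–6 → each gets rank 6.
Nia has value 8.7 → rank 3.

3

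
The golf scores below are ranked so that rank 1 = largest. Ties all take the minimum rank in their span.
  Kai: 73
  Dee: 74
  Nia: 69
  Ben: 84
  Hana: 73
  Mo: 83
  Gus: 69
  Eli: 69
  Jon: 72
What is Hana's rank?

4

Sorted (descending): 84, 83, 74, 73, 73, 72, 69, 69, 69
The 2 values of 73 occupy positions 4–5 → each gets rank 4.
The 3 values of 69 occupy positions 7–9 → each gets rank 7.
Hana has value 73 → rank 4.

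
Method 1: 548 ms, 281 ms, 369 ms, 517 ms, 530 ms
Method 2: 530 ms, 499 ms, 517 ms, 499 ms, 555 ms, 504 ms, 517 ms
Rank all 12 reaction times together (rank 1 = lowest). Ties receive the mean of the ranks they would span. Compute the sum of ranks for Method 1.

Sorted (ascending): 281, 369, 499, 499, 504, 517, 517, 517, 530, 530, 548, 555
The 2 values of 499 occupy positions 3–4 → average rank (3+4)/2 = 3.5.
The 3 values of 517 occupy positions 6–8 → average rank 7.
The 2 values of 530 occupy positions 9–10 → average rank (9+10)/2 = 9.5.
Method 1 values → pooled ranks: 548→11, 281→1, 369→2, 517→7, 530→9.5
Rank sum = 11 + 1 + 2 + 7 + 9.5 = 30.5

30.5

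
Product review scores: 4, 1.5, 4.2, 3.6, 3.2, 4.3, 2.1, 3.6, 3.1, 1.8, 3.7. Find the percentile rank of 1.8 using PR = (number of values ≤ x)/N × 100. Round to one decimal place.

N = 11.
Strictly below 1.8: 1. Equal to 1.8: 1.
PR = 2/11 × 100 = 18.2

18.2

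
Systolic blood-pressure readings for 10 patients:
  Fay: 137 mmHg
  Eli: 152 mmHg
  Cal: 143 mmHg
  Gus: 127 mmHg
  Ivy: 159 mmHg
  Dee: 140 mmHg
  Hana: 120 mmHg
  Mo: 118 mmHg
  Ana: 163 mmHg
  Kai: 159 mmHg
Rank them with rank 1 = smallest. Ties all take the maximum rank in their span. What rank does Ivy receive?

9

Sorted (ascending): 118, 120, 127, 137, 140, 143, 152, 159, 159, 163
The 2 values of 159 occupy positions 8–9 → each gets rank 9.
Ivy has value 159 mmHg → rank 9.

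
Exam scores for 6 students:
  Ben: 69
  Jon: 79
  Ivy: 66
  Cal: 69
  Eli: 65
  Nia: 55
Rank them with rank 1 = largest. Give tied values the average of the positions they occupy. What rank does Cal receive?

2.5

Sorted (descending): 79, 69, 69, 66, 65, 55
The 2 values of 69 occupy positions 2–3 → average rank (2+3)/2 = 2.5.
Cal has value 69 → rank 2.5.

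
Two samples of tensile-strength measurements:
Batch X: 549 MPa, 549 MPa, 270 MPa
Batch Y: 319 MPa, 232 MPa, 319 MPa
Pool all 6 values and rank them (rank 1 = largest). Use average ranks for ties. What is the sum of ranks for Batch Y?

13

Sorted (descending): 549, 549, 319, 319, 270, 232
The 2 values of 549 occupy positions 1–2 → average rank (1+2)/2 = 1.5.
The 2 values of 319 occupy positions 3–4 → average rank (3+4)/2 = 3.5.
Batch Y values → pooled ranks: 319→3.5, 232→6, 319→3.5
Rank sum = 3.5 + 6 + 3.5 = 13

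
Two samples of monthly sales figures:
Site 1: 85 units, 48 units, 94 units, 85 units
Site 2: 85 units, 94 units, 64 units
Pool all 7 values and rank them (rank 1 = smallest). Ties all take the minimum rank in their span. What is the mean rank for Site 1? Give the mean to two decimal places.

3.25

Sorted (ascending): 48, 64, 85, 85, 85, 94, 94
The 3 values of 85 occupy positions 3–5 → each gets rank 3.
The 2 values of 94 occupy positions 6–7 → each gets rank 6.
Site 1 values → pooled ranks: 85→3, 48→1, 94→6, 85→3
Mean rank = (3 + 1 + 6 + 3) / 4 = 3.25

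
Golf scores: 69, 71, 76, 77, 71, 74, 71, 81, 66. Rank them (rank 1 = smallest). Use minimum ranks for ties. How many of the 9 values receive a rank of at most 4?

5

Sorted (ascending): 66, 69, 71, 71, 71, 74, 76, 77, 81
The 3 values of 71 occupy positions 3–5 → each gets rank 3.
Ranks ≤ 4: {1, 2, 3, 3, 3} → 5 values.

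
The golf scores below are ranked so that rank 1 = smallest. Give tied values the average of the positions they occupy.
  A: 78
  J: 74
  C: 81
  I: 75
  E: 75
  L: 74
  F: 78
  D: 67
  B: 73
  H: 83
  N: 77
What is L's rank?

Sorted (ascending): 67, 73, 74, 74, 75, 75, 77, 78, 78, 81, 83
The 2 values of 74 occupy positions 3–4 → average rank (3+4)/2 = 3.5.
The 2 values of 75 occupy positions 5–6 → average rank (5+6)/2 = 5.5.
The 2 values of 78 occupy positions 8–9 → average rank (8+9)/2 = 8.5.
L has value 74 → rank 3.5.

3.5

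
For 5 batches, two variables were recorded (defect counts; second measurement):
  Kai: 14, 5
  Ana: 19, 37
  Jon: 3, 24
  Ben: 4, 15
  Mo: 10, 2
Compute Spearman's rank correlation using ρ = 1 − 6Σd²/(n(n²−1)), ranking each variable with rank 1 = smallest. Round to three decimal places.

0.100

Ranks of variable 1: 4, 5, 1, 2, 3
Ranks of variable 2: 2, 5, 4, 3, 1
d = r₁ − r₂: 2, 0, -3, -1, 2
d²: 4, 0, 9, 1, 4; Σd² = 18
ρ = 1 − 6·18/(5·24) = 1 − 108/120 = 0.100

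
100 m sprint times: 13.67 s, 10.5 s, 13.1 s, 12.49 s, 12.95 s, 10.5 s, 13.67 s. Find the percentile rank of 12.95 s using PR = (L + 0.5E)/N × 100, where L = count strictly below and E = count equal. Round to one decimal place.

50.0

N = 7.
Strictly below 12.95: 3. Equal to 12.95: 1.
PR = (3 + 0.5·1)/7 × 100 = 50.0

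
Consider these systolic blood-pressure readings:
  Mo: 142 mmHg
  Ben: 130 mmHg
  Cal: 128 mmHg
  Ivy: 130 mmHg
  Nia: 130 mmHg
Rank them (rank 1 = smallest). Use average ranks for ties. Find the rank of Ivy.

3

Sorted (ascending): 128, 130, 130, 130, 142
The 3 values of 130 occupy positions 2–4 → average rank 3.
Ivy has value 130 mmHg → rank 3.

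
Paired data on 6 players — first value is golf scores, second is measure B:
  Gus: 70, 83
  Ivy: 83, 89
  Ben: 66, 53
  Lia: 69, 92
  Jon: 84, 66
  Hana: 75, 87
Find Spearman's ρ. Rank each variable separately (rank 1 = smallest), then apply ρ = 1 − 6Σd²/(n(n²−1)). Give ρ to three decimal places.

Ranks of variable 1: 3, 5, 1, 2, 6, 4
Ranks of variable 2: 3, 5, 1, 6, 2, 4
d = r₁ − r₂: 0, 0, 0, -4, 4, 0
d²: 0, 0, 0, 16, 16, 0; Σd² = 32
ρ = 1 − 6·32/(6·35) = 1 − 192/210 = 0.086

0.086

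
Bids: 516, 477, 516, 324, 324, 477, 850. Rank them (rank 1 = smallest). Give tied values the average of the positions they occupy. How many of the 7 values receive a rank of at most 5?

Sorted (ascending): 324, 324, 477, 477, 516, 516, 850
The 2 values of 324 occupy positions 1–2 → average rank (1+2)/2 = 1.5.
The 2 values of 477 occupy positions 3–4 → average rank (3+4)/2 = 3.5.
The 2 values of 516 occupy positions 5–6 → average rank (5+6)/2 = 5.5.
Ranks ≤ 5: {1.5, 1.5, 3.5, 3.5} → 4 values.

4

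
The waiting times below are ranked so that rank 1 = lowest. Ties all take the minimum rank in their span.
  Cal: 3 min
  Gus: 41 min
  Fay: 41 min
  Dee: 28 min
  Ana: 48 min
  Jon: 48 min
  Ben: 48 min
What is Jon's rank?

Sorted (ascending): 3, 28, 41, 41, 48, 48, 48
The 2 values of 41 occupy positions 3–4 → each gets rank 3.
The 3 values of 48 occupy positions 5–7 → each gets rank 5.
Jon has value 48 min → rank 5.

5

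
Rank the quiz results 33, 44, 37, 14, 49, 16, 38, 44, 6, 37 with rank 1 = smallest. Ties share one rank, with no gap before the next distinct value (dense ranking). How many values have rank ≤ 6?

Sorted (ascending): 6, 14, 16, 33, 37, 37, 38, 44, 44, 49
The 2 values of 37 share dense rank 5.
The 2 values of 44 share dense rank 7.
Remaining distinct values take the next consecutive integers.
Ranks ≤ 6: {1, 2, 3, 4, 5, 5, 6} → 7 values.

7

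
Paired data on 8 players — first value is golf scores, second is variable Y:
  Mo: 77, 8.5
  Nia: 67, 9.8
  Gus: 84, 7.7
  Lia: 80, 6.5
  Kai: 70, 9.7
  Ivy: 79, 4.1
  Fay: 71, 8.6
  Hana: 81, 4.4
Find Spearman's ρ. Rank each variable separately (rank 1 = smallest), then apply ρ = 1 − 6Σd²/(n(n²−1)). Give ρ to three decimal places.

-0.786

Ranks of variable 1: 4, 1, 8, 6, 2, 5, 3, 7
Ranks of variable 2: 5, 8, 4, 3, 7, 1, 6, 2
d = r₁ − r₂: -1, -7, 4, 3, -5, 4, -3, 5
d²: 1, 49, 16, 9, 25, 16, 9, 25; Σd² = 150
ρ = 1 − 6·150/(8·63) = 1 − 900/504 = -0.786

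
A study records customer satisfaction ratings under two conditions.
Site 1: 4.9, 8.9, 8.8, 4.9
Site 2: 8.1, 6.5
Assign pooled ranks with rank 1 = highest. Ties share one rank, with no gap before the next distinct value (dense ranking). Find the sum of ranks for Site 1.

13

Sorted (descending): 8.9, 8.8, 8.1, 6.5, 4.9, 4.9
The 2 values of 4.9 share dense rank 5.
Remaining distinct values take the next consecutive integers.
Site 1 values → pooled ranks: 4.9→5, 8.9→1, 8.8→2, 4.9→5
Rank sum = 5 + 1 + 2 + 5 = 13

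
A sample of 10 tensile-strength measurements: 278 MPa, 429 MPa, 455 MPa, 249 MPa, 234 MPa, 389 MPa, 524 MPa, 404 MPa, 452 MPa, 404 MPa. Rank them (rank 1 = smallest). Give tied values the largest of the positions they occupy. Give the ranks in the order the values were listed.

3, 7, 9, 2, 1, 4, 10, 6, 8, 6

Sorted (ascending): 234, 249, 278, 389, 404, 404, 429, 452, 455, 524
The 2 values of 404 occupy positions 5–6 → each gets rank 6.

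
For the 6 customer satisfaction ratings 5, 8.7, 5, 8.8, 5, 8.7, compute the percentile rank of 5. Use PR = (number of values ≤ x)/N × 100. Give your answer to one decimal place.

50.0

N = 6.
Strictly below 5: 0. Equal to 5: 3.
PR = 3/6 × 100 = 50.0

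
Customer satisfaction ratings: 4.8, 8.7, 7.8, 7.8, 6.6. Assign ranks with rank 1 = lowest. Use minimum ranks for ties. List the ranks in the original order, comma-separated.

1, 5, 3, 3, 2

Sorted (ascending): 4.8, 6.6, 7.8, 7.8, 8.7
The 2 values of 7.8 occupy positions 3–4 → each gets rank 3.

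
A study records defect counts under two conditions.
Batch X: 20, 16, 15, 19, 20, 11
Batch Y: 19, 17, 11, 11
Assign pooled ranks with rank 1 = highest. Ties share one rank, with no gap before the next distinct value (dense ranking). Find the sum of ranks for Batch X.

Sorted (descending): 20, 20, 19, 19, 17, 16, 15, 11, 11, 11
The 2 values of 20 share dense rank 1.
The 2 values of 19 share dense rank 2.
The 3 values of 11 share dense rank 6.
Remaining distinct values take the next consecutive integers.
Batch X values → pooled ranks: 20→1, 16→4, 15→5, 19→2, 20→1, 11→6
Rank sum = 1 + 4 + 5 + 2 + 1 + 6 = 19

19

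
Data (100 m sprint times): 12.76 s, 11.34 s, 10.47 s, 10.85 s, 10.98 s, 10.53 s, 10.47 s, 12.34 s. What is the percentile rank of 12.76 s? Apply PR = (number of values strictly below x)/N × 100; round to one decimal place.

N = 8.
Strictly below 12.76: 7. Equal to 12.76: 1.
PR = 7/8 × 100 = 87.5

87.5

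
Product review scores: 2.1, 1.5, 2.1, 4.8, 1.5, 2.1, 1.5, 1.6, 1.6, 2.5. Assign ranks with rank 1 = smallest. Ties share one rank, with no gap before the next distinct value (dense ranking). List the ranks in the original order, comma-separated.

Sorted (ascending): 1.5, 1.5, 1.5, 1.6, 1.6, 2.1, 2.1, 2.1, 2.5, 4.8
The 3 values of 1.5 share dense rank 1.
The 2 values of 1.6 share dense rank 2.
The 3 values of 2.1 share dense rank 3.
Remaining distinct values take the next consecutive integers.

3, 1, 3, 5, 1, 3, 1, 2, 2, 4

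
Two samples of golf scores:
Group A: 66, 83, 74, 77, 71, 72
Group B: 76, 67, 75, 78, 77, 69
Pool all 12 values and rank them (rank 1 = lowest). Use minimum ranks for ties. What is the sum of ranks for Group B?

Sorted (ascending): 66, 67, 69, 71, 72, 74, 75, 76, 77, 77, 78, 83
The 2 values of 77 occupy positions 9–10 → each gets rank 9.
Group B values → pooled ranks: 76→8, 67→2, 75→7, 78→11, 77→9, 69→3
Rank sum = 8 + 2 + 7 + 11 + 9 + 3 = 40

40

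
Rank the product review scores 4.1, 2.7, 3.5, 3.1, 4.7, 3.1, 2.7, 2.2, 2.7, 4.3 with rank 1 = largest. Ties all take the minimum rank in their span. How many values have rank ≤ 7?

Sorted (descending): 4.7, 4.3, 4.1, 3.5, 3.1, 3.1, 2.7, 2.7, 2.7, 2.2
The 2 values of 3.1 occupy positions 5–6 → each gets rank 5.
The 3 values of 2.7 occupy positions 7–9 → each gets rank 7.
Ranks ≤ 7: {1, 2, 3, 4, 5, 5, 7, 7, 7} → 9 values.

9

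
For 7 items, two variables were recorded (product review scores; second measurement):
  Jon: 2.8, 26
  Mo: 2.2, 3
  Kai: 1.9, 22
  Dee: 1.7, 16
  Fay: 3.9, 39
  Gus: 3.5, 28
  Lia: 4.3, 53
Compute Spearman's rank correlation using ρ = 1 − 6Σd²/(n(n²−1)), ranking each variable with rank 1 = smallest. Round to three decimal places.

Ranks of variable 1: 4, 3, 2, 1, 6, 5, 7
Ranks of variable 2: 4, 1, 3, 2, 6, 5, 7
d = r₁ − r₂: 0, 2, -1, -1, 0, 0, 0
d²: 0, 4, 1, 1, 0, 0, 0; Σd² = 6
ρ = 1 − 6·6/(7·48) = 1 − 36/336 = 0.893

0.893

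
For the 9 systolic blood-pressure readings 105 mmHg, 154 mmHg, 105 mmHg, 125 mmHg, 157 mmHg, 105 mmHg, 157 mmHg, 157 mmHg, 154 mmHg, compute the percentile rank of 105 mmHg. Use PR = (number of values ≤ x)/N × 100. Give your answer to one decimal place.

N = 9.
Strictly below 105: 0. Equal to 105: 3.
PR = 3/9 × 100 = 33.3

33.3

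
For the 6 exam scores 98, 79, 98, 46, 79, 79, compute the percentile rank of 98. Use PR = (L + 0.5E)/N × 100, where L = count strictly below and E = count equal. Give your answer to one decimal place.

83.3

N = 6.
Strictly below 98: 4. Equal to 98: 2.
PR = (4 + 0.5·2)/6 × 100 = 83.3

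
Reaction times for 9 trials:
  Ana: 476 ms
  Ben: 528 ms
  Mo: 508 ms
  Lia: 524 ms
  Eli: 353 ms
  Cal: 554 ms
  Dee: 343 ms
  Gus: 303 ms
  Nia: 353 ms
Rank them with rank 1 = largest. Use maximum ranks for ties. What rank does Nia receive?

7

Sorted (descending): 554, 528, 524, 508, 476, 353, 353, 343, 303
The 2 values of 353 occupy positions 6–7 → each gets rank 7.
Nia has value 353 ms → rank 7.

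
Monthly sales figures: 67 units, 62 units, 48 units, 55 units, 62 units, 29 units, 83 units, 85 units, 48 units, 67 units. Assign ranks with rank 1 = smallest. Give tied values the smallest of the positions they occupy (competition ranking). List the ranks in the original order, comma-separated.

7, 5, 2, 4, 5, 1, 9, 10, 2, 7

Sorted (ascending): 29, 48, 48, 55, 62, 62, 67, 67, 83, 85
The 2 values of 48 occupy positions 2–3 → each gets rank 2.
The 2 values of 62 occupy positions 5–6 → each gets rank 5.
The 2 values of 67 occupy positions 7–8 → each gets rank 7.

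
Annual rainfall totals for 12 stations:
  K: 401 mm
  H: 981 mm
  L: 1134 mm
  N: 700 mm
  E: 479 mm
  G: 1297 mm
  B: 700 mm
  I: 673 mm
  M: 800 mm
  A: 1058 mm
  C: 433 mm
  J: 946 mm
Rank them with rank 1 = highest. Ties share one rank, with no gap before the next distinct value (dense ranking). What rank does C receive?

10

Sorted (descending): 1297, 1134, 1058, 981, 946, 800, 700, 700, 673, 479, 433, 401
The 2 values of 700 share dense rank 7.
Remaining distinct values take the next consecutive integers.
C has value 433 mm → rank 10.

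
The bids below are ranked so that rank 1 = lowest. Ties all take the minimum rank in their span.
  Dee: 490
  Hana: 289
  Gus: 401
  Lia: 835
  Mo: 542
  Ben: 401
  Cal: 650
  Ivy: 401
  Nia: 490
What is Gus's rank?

Sorted (ascending): 289, 401, 401, 401, 490, 490, 542, 650, 835
The 3 values of 401 occupy positions 2–4 → each gets rank 2.
The 2 values of 490 occupy positions 5–6 → each gets rank 5.
Gus has value 401 → rank 2.

2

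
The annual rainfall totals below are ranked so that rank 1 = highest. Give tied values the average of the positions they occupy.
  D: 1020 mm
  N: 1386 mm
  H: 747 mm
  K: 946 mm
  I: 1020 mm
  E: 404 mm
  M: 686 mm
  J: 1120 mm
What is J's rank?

2

Sorted (descending): 1386, 1120, 1020, 1020, 946, 747, 686, 404
The 2 values of 1020 occupy positions 3–4 → average rank (3+4)/2 = 3.5.
J has value 1120 mm → rank 2.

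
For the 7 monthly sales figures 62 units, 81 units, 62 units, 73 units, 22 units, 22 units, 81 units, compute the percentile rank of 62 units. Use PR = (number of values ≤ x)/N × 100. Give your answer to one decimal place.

N = 7.
Strictly below 62: 2. Equal to 62: 2.
PR = 4/7 × 100 = 57.1

57.1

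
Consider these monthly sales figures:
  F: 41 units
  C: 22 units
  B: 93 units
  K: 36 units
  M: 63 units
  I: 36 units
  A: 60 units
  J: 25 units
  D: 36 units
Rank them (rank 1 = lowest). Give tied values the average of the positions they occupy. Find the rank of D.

Sorted (ascending): 22, 25, 36, 36, 36, 41, 60, 63, 93
The 3 values of 36 occupy positions 3–5 → average rank 4.
D has value 36 units → rank 4.

4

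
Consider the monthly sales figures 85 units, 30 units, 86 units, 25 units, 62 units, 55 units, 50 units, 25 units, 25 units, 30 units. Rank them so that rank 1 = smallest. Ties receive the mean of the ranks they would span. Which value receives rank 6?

Sorted (ascending): 25, 25, 25, 30, 30, 50, 55, 62, 85, 86
The 3 values of 25 occupy positions 1–3 → average rank 2.
The 2 values of 30 occupy positions 4–5 → average rank (4+5)/2 = 4.5.
Rank 6 → value 50.

50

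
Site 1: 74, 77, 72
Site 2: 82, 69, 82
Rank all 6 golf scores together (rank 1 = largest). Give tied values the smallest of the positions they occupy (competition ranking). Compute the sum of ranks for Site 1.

12

Sorted (descending): 82, 82, 77, 74, 72, 69
The 2 values of 82 occupy positions 1–2 → each gets rank 1.
Site 1 values → pooled ranks: 74→4, 77→3, 72→5
Rank sum = 4 + 3 + 5 = 12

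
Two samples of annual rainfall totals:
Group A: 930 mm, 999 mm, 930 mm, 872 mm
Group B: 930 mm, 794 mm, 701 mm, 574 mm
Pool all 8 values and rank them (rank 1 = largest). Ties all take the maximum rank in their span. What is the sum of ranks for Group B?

Sorted (descending): 999, 930, 930, 930, 872, 794, 701, 574
The 3 values of 930 occupy positions 2–4 → each gets rank 4.
Group B values → pooled ranks: 930→4, 794→6, 701→7, 574→8
Rank sum = 4 + 6 + 7 + 8 = 25

25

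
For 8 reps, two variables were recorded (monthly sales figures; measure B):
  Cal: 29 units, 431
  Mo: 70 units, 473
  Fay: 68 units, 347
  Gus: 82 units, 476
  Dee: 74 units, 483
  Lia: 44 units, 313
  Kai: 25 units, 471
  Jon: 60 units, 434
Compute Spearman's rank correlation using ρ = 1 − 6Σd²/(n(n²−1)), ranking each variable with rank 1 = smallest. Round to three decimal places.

Ranks of variable 1: 2, 6, 5, 8, 7, 3, 1, 4
Ranks of variable 2: 3, 6, 2, 7, 8, 1, 5, 4
d = r₁ − r₂: -1, 0, 3, 1, -1, 2, -4, 0
d²: 1, 0, 9, 1, 1, 4, 16, 0; Σd² = 32
ρ = 1 − 6·32/(8·63) = 1 − 192/504 = 0.619

0.619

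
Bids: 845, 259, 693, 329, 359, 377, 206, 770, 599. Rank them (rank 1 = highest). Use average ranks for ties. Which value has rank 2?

770

Sorted (descending): 845, 770, 693, 599, 377, 359, 329, 259, 206
No ties — each value takes its position as its rank.
Rank 2 → value 770.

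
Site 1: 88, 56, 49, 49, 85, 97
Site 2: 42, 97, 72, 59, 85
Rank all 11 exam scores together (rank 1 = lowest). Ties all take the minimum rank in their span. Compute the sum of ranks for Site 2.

Sorted (ascending): 42, 49, 49, 56, 59, 72, 85, 85, 88, 97, 97
The 2 values of 49 occupy positions 2–3 → each gets rank 2.
The 2 values of 85 occupy positions 7–8 → each gets rank 7.
The 2 values of 97 occupy positions 10–11 → each gets rank 10.
Site 2 values → pooled ranks: 42→1, 97→10, 72→6, 59→5, 85→7
Rank sum = 1 + 10 + 6 + 5 + 7 = 29

29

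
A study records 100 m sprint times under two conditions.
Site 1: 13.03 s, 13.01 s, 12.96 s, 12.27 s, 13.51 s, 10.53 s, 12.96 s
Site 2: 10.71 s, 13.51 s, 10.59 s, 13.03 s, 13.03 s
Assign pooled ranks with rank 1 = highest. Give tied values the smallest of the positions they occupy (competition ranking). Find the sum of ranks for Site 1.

Sorted (descending): 13.51, 13.51, 13.03, 13.03, 13.03, 13.01, 12.96, 12.96, 12.27, 10.71, 10.59, 10.53
The 2 values of 13.51 occupy positions 1–2 → each gets rank 1.
The 3 values of 13.03 occupy positions 3–5 → each gets rank 3.
The 2 values of 12.96 occupy positions 7–8 → each gets rank 7.
Site 1 values → pooled ranks: 13.03→3, 13.01→6, 12.96→7, 12.27→9, 13.51→1, 10.53→12, 12.96→7
Rank sum = 3 + 6 + 7 + 9 + 1 + 12 + 7 = 45

45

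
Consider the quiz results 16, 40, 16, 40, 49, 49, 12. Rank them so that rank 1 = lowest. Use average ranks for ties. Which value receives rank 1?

12

Sorted (ascending): 12, 16, 16, 40, 40, 49, 49
The 2 values of 16 occupy positions 2–3 → average rank (2+3)/2 = 2.5.
The 2 values of 40 occupy positions 4–5 → average rank (4+5)/2 = 4.5.
The 2 values of 49 occupy positions 6–7 → average rank (6+7)/2 = 6.5.
Rank 1 → value 12.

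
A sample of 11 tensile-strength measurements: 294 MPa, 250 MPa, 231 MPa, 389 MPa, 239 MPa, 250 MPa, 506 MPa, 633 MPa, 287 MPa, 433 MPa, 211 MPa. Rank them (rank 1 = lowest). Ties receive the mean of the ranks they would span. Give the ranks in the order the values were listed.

Sorted (ascending): 211, 231, 239, 250, 250, 287, 294, 389, 433, 506, 633
The 2 values of 250 occupy positions 4–5 → average rank (4+5)/2 = 4.5.

7, 4.5, 2, 8, 3, 4.5, 10, 11, 6, 9, 1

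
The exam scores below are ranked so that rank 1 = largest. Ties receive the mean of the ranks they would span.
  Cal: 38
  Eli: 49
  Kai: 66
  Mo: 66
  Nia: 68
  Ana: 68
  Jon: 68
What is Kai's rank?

Sorted (descending): 68, 68, 68, 66, 66, 49, 38
The 3 values of 68 occupy positions 1–3 → average rank 2.
The 2 values of 66 occupy positions 4–5 → average rank (4+5)/2 = 4.5.
Kai has value 66 → rank 4.5.

4.5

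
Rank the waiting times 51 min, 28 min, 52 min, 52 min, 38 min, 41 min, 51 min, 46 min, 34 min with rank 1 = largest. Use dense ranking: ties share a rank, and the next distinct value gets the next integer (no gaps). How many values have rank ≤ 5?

7

Sorted (descending): 52, 52, 51, 51, 46, 41, 38, 34, 28
The 2 values of 52 share dense rank 1.
The 2 values of 51 share dense rank 2.
Remaining distinct values take the next consecutive integers.
Ranks ≤ 5: {1, 1, 2, 2, 3, 4, 5} → 7 values.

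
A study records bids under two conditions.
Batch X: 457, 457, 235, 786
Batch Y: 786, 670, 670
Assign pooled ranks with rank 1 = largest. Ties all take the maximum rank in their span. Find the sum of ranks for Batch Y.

Sorted (descending): 786, 786, 670, 670, 457, 457, 235
The 2 values of 786 occupy positions 1–2 → each gets rank 2.
The 2 values of 670 occupy positions 3–4 → each gets rank 4.
The 2 values of 457 occupy positions 5–6 → each gets rank 6.
Batch Y values → pooled ranks: 786→2, 670→4, 670→4
Rank sum = 2 + 4 + 4 = 10

10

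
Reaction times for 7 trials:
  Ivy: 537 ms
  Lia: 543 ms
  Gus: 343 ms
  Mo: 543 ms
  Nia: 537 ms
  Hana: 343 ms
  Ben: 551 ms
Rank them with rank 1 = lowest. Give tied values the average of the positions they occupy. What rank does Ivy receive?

Sorted (ascending): 343, 343, 537, 537, 543, 543, 551
The 2 values of 343 occupy positions 1–2 → average rank (1+2)/2 = 1.5.
The 2 values of 537 occupy positions 3–4 → average rank (3+4)/2 = 3.5.
The 2 values of 543 occupy positions 5–6 → average rank (5+6)/2 = 5.5.
Ivy has value 537 ms → rank 3.5.

3.5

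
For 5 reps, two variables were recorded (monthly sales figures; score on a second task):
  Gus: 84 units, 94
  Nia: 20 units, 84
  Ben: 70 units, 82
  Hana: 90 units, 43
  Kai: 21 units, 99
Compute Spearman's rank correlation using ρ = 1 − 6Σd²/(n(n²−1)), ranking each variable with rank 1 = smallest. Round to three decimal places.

Ranks of variable 1: 4, 1, 3, 5, 2
Ranks of variable 2: 4, 3, 2, 1, 5
d = r₁ − r₂: 0, -2, 1, 4, -3
d²: 0, 4, 1, 16, 9; Σd² = 30
ρ = 1 − 6·30/(5·24) = 1 − 180/120 = -0.500

-0.500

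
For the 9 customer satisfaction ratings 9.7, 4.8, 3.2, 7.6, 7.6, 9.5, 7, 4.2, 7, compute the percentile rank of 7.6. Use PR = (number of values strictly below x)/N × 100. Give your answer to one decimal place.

N = 9.
Strictly below 7.6: 5. Equal to 7.6: 2.
PR = 5/9 × 100 = 55.6

55.6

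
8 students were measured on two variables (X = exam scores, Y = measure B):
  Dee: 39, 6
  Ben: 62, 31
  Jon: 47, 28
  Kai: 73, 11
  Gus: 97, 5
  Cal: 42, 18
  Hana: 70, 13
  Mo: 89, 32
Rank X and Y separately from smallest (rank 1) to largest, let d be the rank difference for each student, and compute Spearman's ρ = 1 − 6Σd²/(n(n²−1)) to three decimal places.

Ranks of variable 1: 1, 4, 3, 6, 8, 2, 5, 7
Ranks of variable 2: 2, 7, 6, 3, 1, 5, 4, 8
d = r₁ − r₂: -1, -3, -3, 3, 7, -3, 1, -1
d²: 1, 9, 9, 9, 49, 9, 1, 1; Σd² = 88
ρ = 1 − 6·88/(8·63) = 1 − 528/504 = -0.048

-0.048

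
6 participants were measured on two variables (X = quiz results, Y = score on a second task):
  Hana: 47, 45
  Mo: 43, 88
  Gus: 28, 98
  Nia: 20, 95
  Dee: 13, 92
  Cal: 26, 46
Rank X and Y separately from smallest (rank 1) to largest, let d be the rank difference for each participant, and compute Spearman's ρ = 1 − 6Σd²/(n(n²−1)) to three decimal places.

Ranks of variable 1: 6, 5, 4, 2, 1, 3
Ranks of variable 2: 1, 3, 6, 5, 4, 2
d = r₁ − r₂: 5, 2, -2, -3, -3, 1
d²: 25, 4, 4, 9, 9, 1; Σd² = 52
ρ = 1 − 6·52/(6·35) = 1 − 312/210 = -0.486

-0.486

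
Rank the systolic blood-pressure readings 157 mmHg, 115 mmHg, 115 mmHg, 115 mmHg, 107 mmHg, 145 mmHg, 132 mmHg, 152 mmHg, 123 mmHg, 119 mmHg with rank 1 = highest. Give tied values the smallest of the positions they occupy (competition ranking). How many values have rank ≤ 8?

Sorted (descending): 157, 152, 145, 132, 123, 119, 115, 115, 115, 107
The 3 values of 115 occupy positions 7–9 → each gets rank 7.
Ranks ≤ 8: {1, 2, 3, 4, 5, 6, 7, 7, 7} → 9 values.

9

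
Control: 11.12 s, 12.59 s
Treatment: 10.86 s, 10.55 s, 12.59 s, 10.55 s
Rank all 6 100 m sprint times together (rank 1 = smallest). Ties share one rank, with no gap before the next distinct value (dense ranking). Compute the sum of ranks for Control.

7

Sorted (ascending): 10.55, 10.55, 10.86, 11.12, 12.59, 12.59
The 2 values of 10.55 share dense rank 1.
The 2 values of 12.59 share dense rank 4.
Remaining distinct values take the next consecutive integers.
Control values → pooled ranks: 11.12→3, 12.59→4
Rank sum = 3 + 4 = 7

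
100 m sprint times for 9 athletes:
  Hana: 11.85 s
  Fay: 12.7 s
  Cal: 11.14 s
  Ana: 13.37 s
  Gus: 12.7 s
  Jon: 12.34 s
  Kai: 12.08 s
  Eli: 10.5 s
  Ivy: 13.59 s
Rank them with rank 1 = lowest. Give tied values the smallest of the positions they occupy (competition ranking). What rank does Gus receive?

6

Sorted (ascending): 10.5, 11.14, 11.85, 12.08, 12.34, 12.7, 12.7, 13.37, 13.59
The 2 values of 12.7 occupy positions 6–7 → each gets rank 6.
Gus has value 12.7 s → rank 6.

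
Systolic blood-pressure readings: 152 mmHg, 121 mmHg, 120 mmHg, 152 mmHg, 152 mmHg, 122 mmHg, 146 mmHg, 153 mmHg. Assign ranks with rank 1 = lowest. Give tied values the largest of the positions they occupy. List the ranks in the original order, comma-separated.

Sorted (ascending): 120, 121, 122, 146, 152, 152, 152, 153
The 3 values of 152 occupy positions 5–7 → each gets rank 7.

7, 2, 1, 7, 7, 3, 4, 8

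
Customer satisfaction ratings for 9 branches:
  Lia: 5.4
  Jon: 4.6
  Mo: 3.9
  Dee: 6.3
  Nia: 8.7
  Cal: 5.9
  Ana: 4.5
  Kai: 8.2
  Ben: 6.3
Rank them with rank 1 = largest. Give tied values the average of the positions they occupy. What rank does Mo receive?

9

Sorted (descending): 8.7, 8.2, 6.3, 6.3, 5.9, 5.4, 4.6, 4.5, 3.9
The 2 values of 6.3 occupy positions 3–4 → average rank (3+4)/2 = 3.5.
Mo has value 3.9 → rank 9.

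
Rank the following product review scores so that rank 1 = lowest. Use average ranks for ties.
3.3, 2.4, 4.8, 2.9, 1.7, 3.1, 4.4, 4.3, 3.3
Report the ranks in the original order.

5.5, 2, 9, 3, 1, 4, 8, 7, 5.5

Sorted (ascending): 1.7, 2.4, 2.9, 3.1, 3.3, 3.3, 4.3, 4.4, 4.8
The 2 values of 3.3 occupy positions 5–6 → average rank (5+6)/2 = 5.5.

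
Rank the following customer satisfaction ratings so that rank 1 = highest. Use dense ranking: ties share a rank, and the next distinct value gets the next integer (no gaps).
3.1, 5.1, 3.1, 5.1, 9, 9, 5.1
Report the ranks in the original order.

Sorted (descending): 9, 9, 5.1, 5.1, 5.1, 3.1, 3.1
The 2 values of 9 share dense rank 1.
The 3 values of 5.1 share dense rank 2.
The 2 values of 3.1 share dense rank 3.

3, 2, 3, 2, 1, 1, 2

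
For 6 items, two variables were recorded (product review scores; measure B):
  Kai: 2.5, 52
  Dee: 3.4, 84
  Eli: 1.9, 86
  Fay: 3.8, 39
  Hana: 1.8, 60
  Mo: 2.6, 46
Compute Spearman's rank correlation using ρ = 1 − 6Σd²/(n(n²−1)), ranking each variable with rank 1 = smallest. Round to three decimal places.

-0.543

Ranks of variable 1: 3, 5, 2, 6, 1, 4
Ranks of variable 2: 3, 5, 6, 1, 4, 2
d = r₁ − r₂: 0, 0, -4, 5, -3, 2
d²: 0, 0, 16, 25, 9, 4; Σd² = 54
ρ = 1 − 6·54/(6·35) = 1 − 324/210 = -0.543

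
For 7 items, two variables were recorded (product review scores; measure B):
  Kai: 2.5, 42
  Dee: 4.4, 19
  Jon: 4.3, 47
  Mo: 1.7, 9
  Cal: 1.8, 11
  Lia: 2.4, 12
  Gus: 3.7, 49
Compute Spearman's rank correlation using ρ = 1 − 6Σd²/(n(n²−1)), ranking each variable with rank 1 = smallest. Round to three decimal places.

0.750

Ranks of variable 1: 4, 7, 6, 1, 2, 3, 5
Ranks of variable 2: 5, 4, 6, 1, 2, 3, 7
d = r₁ − r₂: -1, 3, 0, 0, 0, 0, -2
d²: 1, 9, 0, 0, 0, 0, 4; Σd² = 14
ρ = 1 − 6·14/(7·48) = 1 − 84/336 = 0.750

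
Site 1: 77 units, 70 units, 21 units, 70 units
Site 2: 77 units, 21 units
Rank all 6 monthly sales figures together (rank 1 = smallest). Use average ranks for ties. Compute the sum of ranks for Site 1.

14

Sorted (ascending): 21, 21, 70, 70, 77, 77
The 2 values of 21 occupy positions 1–2 → average rank (1+2)/2 = 1.5.
The 2 values of 70 occupy positions 3–4 → average rank (3+4)/2 = 3.5.
The 2 values of 77 occupy positions 5–6 → average rank (5+6)/2 = 5.5.
Site 1 values → pooled ranks: 77→5.5, 70→3.5, 21→1.5, 70→3.5
Rank sum = 5.5 + 3.5 + 1.5 + 3.5 = 14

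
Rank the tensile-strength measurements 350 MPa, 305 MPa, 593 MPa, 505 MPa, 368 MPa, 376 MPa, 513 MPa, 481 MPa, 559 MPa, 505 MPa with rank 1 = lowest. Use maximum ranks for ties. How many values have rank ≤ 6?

5

Sorted (ascending): 305, 350, 368, 376, 481, 505, 505, 513, 559, 593
The 2 values of 505 occupy positions 6–7 → each gets rank 7.
Ranks ≤ 6: {1, 2, 3, 4, 5} → 5 values.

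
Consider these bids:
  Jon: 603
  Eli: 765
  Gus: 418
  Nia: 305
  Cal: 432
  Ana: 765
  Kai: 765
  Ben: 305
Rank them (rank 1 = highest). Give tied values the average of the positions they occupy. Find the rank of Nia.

Sorted (descending): 765, 765, 765, 603, 432, 418, 305, 305
The 3 values of 765 occupy positions 1–3 → average rank 2.
The 2 values of 305 occupy positions 7–8 → average rank (7+8)/2 = 7.5.
Nia has value 305 → rank 7.5.

7.5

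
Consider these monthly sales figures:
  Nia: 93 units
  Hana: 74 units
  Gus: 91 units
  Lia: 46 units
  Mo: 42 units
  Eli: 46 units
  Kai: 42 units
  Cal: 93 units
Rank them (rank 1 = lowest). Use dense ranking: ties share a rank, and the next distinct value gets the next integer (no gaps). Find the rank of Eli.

2

Sorted (ascending): 42, 42, 46, 46, 74, 91, 93, 93
The 2 values of 42 share dense rank 1.
The 2 values of 46 share dense rank 2.
The 2 values of 93 share dense rank 5.
Remaining distinct values take the next consecutive integers.
Eli has value 46 units → rank 2.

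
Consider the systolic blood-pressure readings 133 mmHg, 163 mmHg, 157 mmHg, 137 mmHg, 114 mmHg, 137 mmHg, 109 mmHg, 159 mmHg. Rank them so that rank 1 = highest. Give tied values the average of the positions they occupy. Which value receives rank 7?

Sorted (descending): 163, 159, 157, 137, 137, 133, 114, 109
The 2 values of 137 occupy positions 4–5 → average rank (4+5)/2 = 4.5.
Rank 7 → value 114.

114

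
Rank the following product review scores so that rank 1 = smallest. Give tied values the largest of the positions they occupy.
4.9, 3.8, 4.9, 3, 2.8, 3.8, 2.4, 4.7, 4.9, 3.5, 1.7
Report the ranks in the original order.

11, 7, 11, 4, 3, 7, 2, 8, 11, 5, 1

Sorted (ascending): 1.7, 2.4, 2.8, 3, 3.5, 3.8, 3.8, 4.7, 4.9, 4.9, 4.9
The 2 values of 3.8 occupy positions 6–7 → each gets rank 7.
The 3 values of 4.9 occupy positions 9–11 → each gets rank 11.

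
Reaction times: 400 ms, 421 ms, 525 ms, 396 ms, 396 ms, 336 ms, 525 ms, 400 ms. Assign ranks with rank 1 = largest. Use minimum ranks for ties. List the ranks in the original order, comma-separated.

4, 3, 1, 6, 6, 8, 1, 4

Sorted (descending): 525, 525, 421, 400, 400, 396, 396, 336
The 2 values of 525 occupy positions 1–2 → each gets rank 1.
The 2 values of 400 occupy positions 4–5 → each gets rank 4.
The 2 values of 396 occupy positions 6–7 → each gets rank 6.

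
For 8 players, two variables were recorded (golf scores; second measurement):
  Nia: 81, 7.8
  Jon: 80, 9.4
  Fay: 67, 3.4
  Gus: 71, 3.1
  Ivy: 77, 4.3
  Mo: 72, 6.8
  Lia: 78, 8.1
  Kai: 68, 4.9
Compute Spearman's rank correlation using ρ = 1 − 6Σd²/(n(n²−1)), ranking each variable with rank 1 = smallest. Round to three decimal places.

0.762

Ranks of variable 1: 8, 7, 1, 3, 5, 4, 6, 2
Ranks of variable 2: 6, 8, 2, 1, 3, 5, 7, 4
d = r₁ − r₂: 2, -1, -1, 2, 2, -1, -1, -2
d²: 4, 1, 1, 4, 4, 1, 1, 4; Σd² = 20
ρ = 1 − 6·20/(8·63) = 1 − 120/504 = 0.762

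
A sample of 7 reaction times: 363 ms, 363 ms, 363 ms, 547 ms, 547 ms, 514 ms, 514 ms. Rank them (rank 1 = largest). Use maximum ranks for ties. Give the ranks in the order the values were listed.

Sorted (descending): 547, 547, 514, 514, 363, 363, 363
The 2 values of 547 occupy positions 1–2 → each gets rank 2.
The 2 values of 514 occupy positions 3–4 → each gets rank 4.
The 3 values of 363 occupy positions 5–7 → each gets rank 7.

7, 7, 7, 2, 2, 4, 4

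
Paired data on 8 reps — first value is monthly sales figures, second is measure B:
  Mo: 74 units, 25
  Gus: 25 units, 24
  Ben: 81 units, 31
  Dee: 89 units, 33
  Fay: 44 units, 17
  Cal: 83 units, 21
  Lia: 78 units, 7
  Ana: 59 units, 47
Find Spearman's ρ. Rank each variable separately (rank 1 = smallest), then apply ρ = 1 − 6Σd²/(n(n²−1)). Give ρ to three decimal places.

Ranks of variable 1: 4, 1, 6, 8, 2, 7, 5, 3
Ranks of variable 2: 5, 4, 6, 7, 2, 3, 1, 8
d = r₁ − r₂: -1, -3, 0, 1, 0, 4, 4, -5
d²: 1, 9, 0, 1, 0, 16, 16, 25; Σd² = 68
ρ = 1 − 6·68/(8·63) = 1 − 408/504 = 0.190

0.190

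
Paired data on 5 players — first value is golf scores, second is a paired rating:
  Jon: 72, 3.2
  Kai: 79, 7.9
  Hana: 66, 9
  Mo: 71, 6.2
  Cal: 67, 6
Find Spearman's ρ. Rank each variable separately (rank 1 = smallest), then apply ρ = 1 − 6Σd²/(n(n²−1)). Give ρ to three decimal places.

-0.300

Ranks of variable 1: 4, 5, 1, 3, 2
Ranks of variable 2: 1, 4, 5, 3, 2
d = r₁ − r₂: 3, 1, -4, 0, 0
d²: 9, 1, 16, 0, 0; Σd² = 26
ρ = 1 − 6·26/(5·24) = 1 − 156/120 = -0.300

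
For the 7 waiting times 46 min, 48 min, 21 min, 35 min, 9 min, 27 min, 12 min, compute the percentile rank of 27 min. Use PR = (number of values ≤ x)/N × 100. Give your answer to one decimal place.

57.1

N = 7.
Strictly below 27: 3. Equal to 27: 1.
PR = 4/7 × 100 = 57.1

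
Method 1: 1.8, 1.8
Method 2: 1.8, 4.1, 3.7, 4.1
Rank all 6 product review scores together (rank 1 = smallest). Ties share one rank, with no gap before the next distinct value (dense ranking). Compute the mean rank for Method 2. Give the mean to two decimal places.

Sorted (ascending): 1.8, 1.8, 1.8, 3.7, 4.1, 4.1
The 3 values of 1.8 share dense rank 1.
The 2 values of 4.1 share dense rank 3.
Remaining distinct values take the next consecutive integers.
Method 2 values → pooled ranks: 1.8→1, 4.1→3, 3.7→2, 4.1→3
Mean rank = (1 + 3 + 2 + 3) / 4 = 2.25

2.25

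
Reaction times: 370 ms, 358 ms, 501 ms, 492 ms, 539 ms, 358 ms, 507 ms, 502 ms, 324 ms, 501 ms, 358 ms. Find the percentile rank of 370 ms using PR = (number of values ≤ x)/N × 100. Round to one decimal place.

N = 11.
Strictly below 370: 4. Equal to 370: 1.
PR = 5/11 × 100 = 45.5

45.5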